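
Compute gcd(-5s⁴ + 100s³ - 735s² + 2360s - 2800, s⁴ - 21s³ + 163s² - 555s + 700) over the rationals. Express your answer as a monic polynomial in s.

Euclidean algorithm in ℚ[s]:
  -5s⁴ + 100s³ - 735s² + 2360s - 2800 = (-5)(s⁴ - 21s³ + 163s² - 555s + 700) + (-5s³ + 80s² - 415s + 700)
  s⁴ - 21s³ + 163s² - 555s + 700 = (-(1/5)s + 1)(-5s³ + 80s² - 415s + 700) + (0)
Last nonzero remainder: -5s³ + 80s² - 415s + 700. Dividing through by -5 gives the monic gcd s³ - 16s² + 83s - 140.

s³ - 16s² + 83s - 140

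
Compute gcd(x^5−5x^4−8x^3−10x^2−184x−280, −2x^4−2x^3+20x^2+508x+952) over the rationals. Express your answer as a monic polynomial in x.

x^2−5x−14

Apply the Euclidean algorithm:
  x^5−5x^4−8x^3−10x^2−184x−280 = (−(1/2)x+3)(−2x^4−2x^3+20x^2+508x+952) + (8x^3+184x^2−1232x−3136)
  −2x^4−2x^3+20x^2+508x+952 = (−(1/4)x+11/2)(8x^3+184x^2−1232x−3136) + (−1300x^2+6500x+18200)
  8x^3+184x^2−1232x−3136 = (−(2/325)x−56/325)(−1300x^2+6500x+18200) + (0)
Last nonzero remainder: −1300x^2+6500x+18200. Dividing through by −1300 gives the monic gcd x^2−5x−14.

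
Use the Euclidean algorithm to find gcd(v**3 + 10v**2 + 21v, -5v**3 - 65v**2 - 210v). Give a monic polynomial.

Repeated division with remainder:
  v**3 + 10v**2 + 21v = (-1/5)(-5v**3 - 65v**2 - 210v) + (-3v**2 - 21v)
  -5v**3 - 65v**2 - 210v = ((5/3)v + 10)(-3v**2 - 21v) + (0)
Last nonzero remainder: -3v**2 - 21v. Dividing through by -3 gives the monic gcd v**2 + 7v.

v**2 + 7v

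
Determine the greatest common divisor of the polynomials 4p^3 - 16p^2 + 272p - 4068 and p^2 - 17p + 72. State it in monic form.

p - 9

Repeated division with remainder:
  4p^3 - 16p^2 + 272p - 4068 = (4p + 52)(p^2 - 17p + 72) + (868p - 7812)
  p^2 - 17p + 72 = ((1/868)p - 2/217)(868p - 7812) + (0)
Last nonzero remainder: 868p - 7812. Dividing through by 868 gives the monic gcd p - 9.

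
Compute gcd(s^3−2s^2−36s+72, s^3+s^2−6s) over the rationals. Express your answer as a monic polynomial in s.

s−2

Apply the Euclidean algorithm:
  s^3−2s^2−36s+72 = (s^3+s^2−6s) + (−3s^2−30s+72)
  s^3+s^2−6s = (−(1/3)s+3)(−3s^2−30s+72) + (108s−216)
  −3s^2−30s+72 = (−(1/36)s−1/3)(108s−216) + (0)
Last nonzero remainder: 108s−216. Dividing through by 108 gives the monic gcd s−2.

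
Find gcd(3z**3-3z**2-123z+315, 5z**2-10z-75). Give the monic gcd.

z-5

By polynomial division,
  3z**3-3z**2-123z+315 = ((3/5)z+3/5)(5z**2-10z-75) + (-72z+360)
  5z**2-10z-75 = (-(5/72)z-5/24)(-72z+360) + (0)
Last nonzero remainder: -72z+360. Dividing through by -72 gives the monic gcd z-5.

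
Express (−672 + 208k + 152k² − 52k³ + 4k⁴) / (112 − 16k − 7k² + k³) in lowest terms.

By polynomial division,
  4k⁴ − 52k³ + 152k² + 208k − 672 = (4k − 24)(k³ − 7k² − 16k + 112) + (48k² − 624k + 2016)
  k³ − 7k² − 16k + 112 = ((1/48)k + 1/8)(48k² − 624k + 2016) + (20k − 140)
  48k² − 624k + 2016 = ((12/5)k − 72/5)(20k − 140) + (0)
Last nonzero remainder: 20k − 140. Dividing through by 20 gives the monic gcd k − 7.
Cancel k − 7 from numerator and denominator to get the reduced form.

(96 − 16k − 24k² + 4k³)/(−16 + k²)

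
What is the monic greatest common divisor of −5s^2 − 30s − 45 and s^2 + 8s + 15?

s + 3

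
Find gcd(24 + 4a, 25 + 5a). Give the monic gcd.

By polynomial division,
  4a + 24 = (4/5)(5a + 25) + (4)
  5a + 25 = ((5/4)a + 25/4)(4) + (0)
The last nonzero remainder is the constant 4, so the polynomials are coprime and gcd = 1.

1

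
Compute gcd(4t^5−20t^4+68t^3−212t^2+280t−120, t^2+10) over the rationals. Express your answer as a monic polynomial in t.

t^2+10

Apply the Euclidean algorithm:
  4t^5−20t^4+68t^3−212t^2+280t−120 = (4t^3−20t^2+28t−12)(t^2+10) + (0)
The last nonzero remainder t^2+10 is already monic.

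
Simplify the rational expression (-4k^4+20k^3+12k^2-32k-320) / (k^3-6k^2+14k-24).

(-4k^3+4k^2+28k+80)/(k^2-2k+6)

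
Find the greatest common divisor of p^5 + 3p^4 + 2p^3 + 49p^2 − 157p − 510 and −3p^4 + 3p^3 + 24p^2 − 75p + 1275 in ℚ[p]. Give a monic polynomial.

p^3 + 4p^2 + 12p + 85

By polynomial division,
  p^5 + 3p^4 + 2p^3 + 49p^2 − 157p − 510 = (−(1/3)p − 4/3)(−3p^4 + 3p^3 + 24p^2 − 75p + 1275) + (14p^3 + 56p^2 + 168p + 1190)
  −3p^4 + 3p^3 + 24p^2 − 75p + 1275 = (−(3/14)p + 15/14)(14p^3 + 56p^2 + 168p + 1190) + (0)
Last nonzero remainder: 14p^3 + 56p^2 + 168p + 1190. Dividing through by 14 gives the monic gcd p^3 + 4p^2 + 12p + 85.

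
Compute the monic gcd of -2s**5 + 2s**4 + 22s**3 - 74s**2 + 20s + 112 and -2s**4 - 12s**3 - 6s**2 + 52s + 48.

Euclidean algorithm in ℚ[s]:
  -2s**5 + 2s**4 + 22s**3 - 74s**2 + 20s + 112 = (s - 7)(-2s**4 - 12s**3 - 6s**2 + 52s + 48) + (-56s**3 - 168s**2 + 336s + 448)
  -2s**4 - 12s**3 - 6s**2 + 52s + 48 = ((1/28)s + 3/28)(-56s**3 - 168s**2 + 336s + 448) + (0)
Last nonzero remainder: -56s**3 - 168s**2 + 336s + 448. Dividing through by -56 gives the monic gcd s**3 + 3s**2 - 6s - 8.

s**3 + 3s**2 - 6s - 8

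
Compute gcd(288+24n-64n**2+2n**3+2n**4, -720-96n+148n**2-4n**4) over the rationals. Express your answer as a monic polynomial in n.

-36-12n+5n**2+n**3

Apply the Euclidean algorithm:
  2n**4+2n**3-64n**2+24n+288 = (-1/2)(-4n**4+148n**2-96n-720) + (2n**3+10n**2-24n-72)
  -4n**4+148n**2-96n-720 = (-2n+10)(2n**3+10n**2-24n-72) + (0)
Last nonzero remainder: 2n**3+10n**2-24n-72. Dividing through by 2 gives the monic gcd n**3+5n**2-12n-36.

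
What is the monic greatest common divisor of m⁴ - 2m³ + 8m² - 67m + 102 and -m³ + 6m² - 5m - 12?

m - 3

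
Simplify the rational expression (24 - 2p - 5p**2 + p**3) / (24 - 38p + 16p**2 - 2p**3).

(-2 - p)/(-2 + 2p)

By polynomial division,
  p**3 - 5p**2 - 2p + 24 = (-1/2)(-2p**3 + 16p**2 - 38p + 24) + (3p**2 - 21p + 36)
  -2p**3 + 16p**2 - 38p + 24 = (-(2/3)p + 2/3)(3p**2 - 21p + 36) + (0)
Last nonzero remainder: 3p**2 - 21p + 36. Dividing through by 3 gives the monic gcd p**2 - 7p + 12.
Cancel p**2 - 7p + 12 from numerator and denominator to get the reduced form.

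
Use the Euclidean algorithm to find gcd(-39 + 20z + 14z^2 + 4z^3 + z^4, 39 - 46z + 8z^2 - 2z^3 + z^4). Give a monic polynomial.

-13 + 11z + z^2 + z^3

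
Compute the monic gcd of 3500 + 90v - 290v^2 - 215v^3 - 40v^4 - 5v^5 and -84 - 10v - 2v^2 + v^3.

14 + 4v + v^2

Repeated division with remainder:
  -5v^5 - 40v^4 - 215v^3 - 290v^2 + 90v + 3500 = (-5v^2 - 50v - 365)(v^3 - 2v^2 - 10v - 84) + (-1940v^2 - 7760v - 27160)
  v^3 - 2v^2 - 10v - 84 = (-(1/1940)v + 3/970)(-1940v^2 - 7760v - 27160) + (0)
Last nonzero remainder: -1940v^2 - 7760v - 27160. Dividing through by -1940 gives the monic gcd v^2 + 4v + 14.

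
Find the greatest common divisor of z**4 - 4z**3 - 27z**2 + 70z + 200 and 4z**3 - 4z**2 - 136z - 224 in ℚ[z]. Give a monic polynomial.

z**2 + 6z + 8

Apply the Euclidean algorithm:
  z**4 - 4z**3 - 27z**2 + 70z + 200 = ((1/4)z - 3/4)(4z**3 - 4z**2 - 136z - 224) + (4z**2 + 24z + 32)
  4z**3 - 4z**2 - 136z - 224 = (z - 7)(4z**2 + 24z + 32) + (0)
Last nonzero remainder: 4z**2 + 24z + 32. Dividing through by 4 gives the monic gcd z**2 + 6z + 8.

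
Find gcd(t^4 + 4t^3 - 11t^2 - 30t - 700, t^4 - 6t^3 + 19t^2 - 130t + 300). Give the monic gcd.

t^3 - 3t^2 + 10t - 100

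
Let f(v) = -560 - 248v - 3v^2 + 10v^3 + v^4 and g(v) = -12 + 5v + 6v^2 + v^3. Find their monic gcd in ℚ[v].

4 + v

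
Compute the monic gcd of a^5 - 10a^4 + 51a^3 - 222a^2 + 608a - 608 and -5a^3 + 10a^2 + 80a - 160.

a^2 - 6a + 8

Euclidean algorithm in ℚ[a]:
  a^5 - 10a^4 + 51a^3 - 222a^2 + 608a - 608 = (-(1/5)a^2 + (8/5)a - 51/5)(-5a^3 + 10a^2 + 80a - 160) + (-280a^2 + 1680a - 2240)
  -5a^3 + 10a^2 + 80a - 160 = ((1/56)a + 1/14)(-280a^2 + 1680a - 2240) + (0)
Last nonzero remainder: -280a^2 + 1680a - 2240. Dividing through by -280 gives the monic gcd a^2 - 6a + 8.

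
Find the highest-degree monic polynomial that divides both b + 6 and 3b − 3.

Apply the Euclidean algorithm:
  b + 6 = (1/3)(3b − 3) + (7)
  3b − 3 = ((3/7)b − 3/7)(7) + (0)
The last nonzero remainder is the constant 7, so the polynomials are coprime and gcd = 1.

1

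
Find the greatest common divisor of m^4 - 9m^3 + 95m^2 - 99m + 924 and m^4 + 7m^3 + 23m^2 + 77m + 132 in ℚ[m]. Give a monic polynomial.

m^2 + 11

By polynomial division,
  m^4 - 9m^3 + 95m^2 - 99m + 924 = (m^4 + 7m^3 + 23m^2 + 77m + 132) + (-16m^3 + 72m^2 - 176m + 792)
  m^4 + 7m^3 + 23m^2 + 77m + 132 = (-(1/16)m - 23/32)(-16m^3 + 72m^2 - 176m + 792) + ((255/4)m^2 + 2805/4)
  -16m^3 + 72m^2 - 176m + 792 = (-(64/255)m + 96/85)((255/4)m^2 + 2805/4) + (0)
Last nonzero remainder: (255/4)m^2 + 2805/4. Dividing through by 255/4 gives the monic gcd m^2 + 11.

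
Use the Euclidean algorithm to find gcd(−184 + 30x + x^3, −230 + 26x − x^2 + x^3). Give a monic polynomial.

46 + 4x + x^2

Apply the Euclidean algorithm:
  x^3 + 30x − 184 = (x^3 − x^2 + 26x − 230) + (x^2 + 4x + 46)
  x^3 − x^2 + 26x − 230 = (x − 5)(x^2 + 4x + 46) + (0)
The last nonzero remainder x^2 + 4x + 46 is already monic.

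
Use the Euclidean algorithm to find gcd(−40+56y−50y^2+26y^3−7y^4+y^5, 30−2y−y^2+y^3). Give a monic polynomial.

10−4y+y^2

Apply the Euclidean algorithm:
  y^5−7y^4+26y^3−50y^2+56y−40 = (y^2−6y+22)(y^3−y^2−2y+30) + (−70y^2+280y−700)
  y^3−y^2−2y+30 = (−(1/70)y−3/70)(−70y^2+280y−700) + (0)
Last nonzero remainder: −70y^2+280y−700. Dividing through by −70 gives the monic gcd y^2−4y+10.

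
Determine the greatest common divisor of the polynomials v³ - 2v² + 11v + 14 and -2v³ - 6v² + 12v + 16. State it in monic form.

Repeated division with remainder:
  v³ - 2v² + 11v + 14 = (-1/2)(-2v³ - 6v² + 12v + 16) + (-5v² + 17v + 22)
  -2v³ - 6v² + 12v + 16 = ((2/5)v + 64/25)(-5v² + 17v + 22) + (-(1008/25)v - 1008/25)
  -5v² + 17v + 22 = ((125/1008)v - 275/504)(-(1008/25)v - 1008/25) + (0)
Last nonzero remainder: -(1008/25)v - 1008/25. Dividing through by -1008/25 gives the monic gcd v + 1.

v + 1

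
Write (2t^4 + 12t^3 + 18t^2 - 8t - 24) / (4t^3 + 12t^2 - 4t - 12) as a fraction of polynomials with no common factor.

(t^2 + 4t + 4)/(2t + 2)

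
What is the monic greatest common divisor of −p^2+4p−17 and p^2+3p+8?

1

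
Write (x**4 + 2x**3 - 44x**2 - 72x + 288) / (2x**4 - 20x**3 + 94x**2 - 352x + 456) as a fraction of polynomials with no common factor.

(x**2 + 10x + 24)/(2x**2 - 4x + 38)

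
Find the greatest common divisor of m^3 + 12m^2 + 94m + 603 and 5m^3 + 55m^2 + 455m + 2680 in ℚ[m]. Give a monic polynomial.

m^2 + 3m + 67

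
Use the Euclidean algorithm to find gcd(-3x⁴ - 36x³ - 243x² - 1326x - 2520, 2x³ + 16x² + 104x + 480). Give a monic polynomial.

Euclidean algorithm in ℚ[x]:
  -3x⁴ - 36x³ - 243x² - 1326x - 2520 = (-(3/2)x - 6)(2x³ + 16x² + 104x + 480) + (9x² + 18x + 360)
  2x³ + 16x² + 104x + 480 = ((2/9)x + 4/3)(9x² + 18x + 360) + (0)
Last nonzero remainder: 9x² + 18x + 360. Dividing through by 9 gives the monic gcd x² + 2x + 40.

x² + 2x + 40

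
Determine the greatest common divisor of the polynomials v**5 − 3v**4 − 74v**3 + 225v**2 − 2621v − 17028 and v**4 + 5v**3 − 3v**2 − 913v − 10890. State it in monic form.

v**2 − 2v − 99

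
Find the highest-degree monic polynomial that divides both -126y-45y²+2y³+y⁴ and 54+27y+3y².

18+9y+y²

Apply the Euclidean algorithm:
  y⁴+2y³-45y²-126y = ((1/3)y²-(7/3)y)(3y²+27y+54) + (0)
Last nonzero remainder: 3y²+27y+54. Dividing through by 3 gives the monic gcd y²+9y+18.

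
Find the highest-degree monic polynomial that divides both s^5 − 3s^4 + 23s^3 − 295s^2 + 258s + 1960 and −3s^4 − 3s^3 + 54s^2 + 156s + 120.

s^2 − 3s − 10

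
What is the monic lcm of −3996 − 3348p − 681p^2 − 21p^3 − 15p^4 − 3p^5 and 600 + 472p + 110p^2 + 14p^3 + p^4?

66600 + 63792p + 19378p^2 + 2828p^3 + 519p^4 + 87p^5 + 11p^6 + p^7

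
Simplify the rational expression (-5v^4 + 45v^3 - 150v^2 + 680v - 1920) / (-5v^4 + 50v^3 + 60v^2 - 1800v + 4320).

(v^2 + v + 16)/(v^2 - 36)

By polynomial division,
  -5v^4 + 45v^3 - 150v^2 + 680v - 1920 = (-5v^4 + 50v^3 + 60v^2 - 1800v + 4320) + (-5v^3 - 210v^2 + 2480v - 6240)
  -5v^4 + 50v^3 + 60v^2 - 1800v + 4320 = (v - 52)(-5v^3 - 210v^2 + 2480v - 6240) + (-13340v^2 + 133400v - 320160)
  -5v^3 - 210v^2 + 2480v - 6240 = ((1/2668)v + 13/667)(-13340v^2 + 133400v - 320160) + (0)
Last nonzero remainder: -13340v^2 + 133400v - 320160. Dividing through by -13340 gives the monic gcd v^2 - 10v + 24.
Cancel v^2 - 10v + 24 from numerator and denominator to get the reduced form.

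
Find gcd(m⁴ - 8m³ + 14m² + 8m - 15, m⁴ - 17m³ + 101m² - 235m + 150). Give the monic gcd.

m² - 6m + 5

Apply the Euclidean algorithm:
  m⁴ - 8m³ + 14m² + 8m - 15 = (m⁴ - 17m³ + 101m² - 235m + 150) + (9m³ - 87m² + 243m - 165)
  m⁴ - 17m³ + 101m² - 235m + 150 = ((1/9)m - 22/27)(9m³ - 87m² + 243m - 165) + ((28/9)m² - (56/3)m + 140/9)
  9m³ - 87m² + 243m - 165 = ((81/28)m - 297/28)((28/9)m² - (56/3)m + 140/9) + (0)
Last nonzero remainder: (28/9)m² - (56/3)m + 140/9. Dividing through by 28/9 gives the monic gcd m² - 6m + 5.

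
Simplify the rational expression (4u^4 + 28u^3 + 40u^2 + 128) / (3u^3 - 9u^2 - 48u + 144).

By polynomial division,
  4u^4 + 28u^3 + 40u^2 + 128 = ((4/3)u + 40/3)(3u^3 - 9u^2 - 48u + 144) + (224u^2 + 448u - 1792)
  3u^3 - 9u^2 - 48u + 144 = ((3/224)u - 15/224)(224u^2 + 448u - 1792) + (6u + 24)
  224u^2 + 448u - 1792 = ((112/3)u - 224/3)(6u + 24) + (0)
Last nonzero remainder: 6u + 24. Dividing through by 6 gives the monic gcd u + 4.
Cancel u + 4 from numerator and denominator to get the reduced form.

(4u^3 + 12u^2 - 8u + 32)/(3u^2 - 21u + 36)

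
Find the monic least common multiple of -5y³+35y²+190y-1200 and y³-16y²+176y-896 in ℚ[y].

Apply the Euclidean algorithm:
  -5y³+35y²+190y-1200 = (-5)(y³-16y²+176y-896) + (-45y²+1070y-5680)
  y³-16y²+176y-896 = (-(1/45)y-14/81)(-45y²+1070y-5680) + ((19012/81)y-152096/81)
  -45y²+1070y-5680 = (-(3645/19012)y+28755/9506)((19012/81)y-152096/81) + (0)
Last nonzero remainder: (19012/81)y-152096/81. Dividing through by 19012/81 gives the monic gcd y-8.
Then lcm(f, g) = f·g / gcd(f, g); expanding and making the result monic gives the answer.

y⁵-15y⁴+130y³-240y²-6176y+26880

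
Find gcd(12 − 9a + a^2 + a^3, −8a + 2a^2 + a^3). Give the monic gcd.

Repeated division with remainder:
  a^3 + a^2 − 9a + 12 = (a^3 + 2a^2 − 8a) + (−a^2 − a + 12)
  a^3 + 2a^2 − 8a = (−a − 1)(−a^2 − a + 12) + (3a + 12)
  −a^2 − a + 12 = (−(1/3)a + 1)(3a + 12) + (0)
Last nonzero remainder: 3a + 12. Dividing through by 3 gives the monic gcd a + 4.

4 + a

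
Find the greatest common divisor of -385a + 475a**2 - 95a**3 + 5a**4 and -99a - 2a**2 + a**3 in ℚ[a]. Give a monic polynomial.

-11a + a**2

By polynomial division,
  5a**4 - 95a**3 + 475a**2 - 385a = (5a - 85)(a**3 - 2a**2 - 99a) + (800a**2 - 8800a)
  a**3 - 2a**2 - 99a = ((1/800)a + 9/800)(800a**2 - 8800a) + (0)
Last nonzero remainder: 800a**2 - 8800a. Dividing through by 800 gives the monic gcd a**2 - 11a.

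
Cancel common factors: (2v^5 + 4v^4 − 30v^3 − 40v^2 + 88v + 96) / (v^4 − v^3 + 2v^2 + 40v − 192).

Repeated division with remainder:
  2v^5 + 4v^4 − 30v^3 − 40v^2 + 88v + 96 = (2v + 6)(v^4 − v^3 + 2v^2 + 40v − 192) + (−28v^3 − 132v^2 + 232v + 1248)
  v^4 − v^3 + 2v^2 + 40v − 192 = (−(1/28)v + 10/49)(−28v^3 − 132v^2 + 232v + 1248) + ((1824/49)v^2 + (1824/49)v − 21888/49)
  −28v^3 − 132v^2 + 232v + 1248 = (−(343/456)v − 637/228)((1824/49)v^2 + (1824/49)v − 21888/49) + (0)
Last nonzero remainder: (1824/49)v^2 + (1824/49)v − 21888/49. Dividing through by 1824/49 gives the monic gcd v^2 + v − 12.
Cancel v^2 + v − 12 from numerator and denominator to get the reduced form.

(2v^3 + 2v^2 − 8v − 8)/(v^2 − 2v + 16)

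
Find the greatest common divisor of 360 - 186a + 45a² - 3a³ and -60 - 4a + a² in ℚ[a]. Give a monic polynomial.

-10 + a

Apply the Euclidean algorithm:
  -3a³ + 45a² - 186a + 360 = (-3a + 33)(a² - 4a - 60) + (-234a + 2340)
  a² - 4a - 60 = (-(1/234)a - 1/39)(-234a + 2340) + (0)
Last nonzero remainder: -234a + 2340. Dividing through by -234 gives the monic gcd a - 10.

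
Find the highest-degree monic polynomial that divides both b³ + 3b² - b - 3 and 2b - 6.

1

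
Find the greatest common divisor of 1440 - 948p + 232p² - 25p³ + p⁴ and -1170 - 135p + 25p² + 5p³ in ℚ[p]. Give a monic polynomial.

Repeated division with remainder:
  p⁴ - 25p³ + 232p² - 948p + 1440 = ((1/5)p - 6)(5p³ + 25p² - 135p - 1170) + (409p² - 1524p - 5580)
  5p³ + 25p² - 135p - 1170 = ((5/409)p + 17845/167281)(409p² - 1524p - 5580) + ((16023945/167281)p - 96143670/167281)
  409p² - 1524p - 5580 = ((68417929/16023945)p + 10371422/1068263)((16023945/167281)p - 96143670/167281) + (0)
Last nonzero remainder: (16023945/167281)p - 96143670/167281. Dividing through by 16023945/167281 gives the monic gcd p - 6.

-6 + p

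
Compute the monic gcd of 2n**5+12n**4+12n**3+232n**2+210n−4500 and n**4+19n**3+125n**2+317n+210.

n**2+11n+30

Repeated division with remainder:
  2n**5+12n**4+12n**3+232n**2+210n−4500 = (2n−26)(n**4+19n**3+125n**2+317n+210) + (256n**3+2848n**2+8032n+960)
  n**4+19n**3+125n**2+317n+210 = ((1/256)n+63/2048)(256n**3+2848n**2+8032n+960) + ((385/64)n**2+(4235/64)n+5775/32)
  256n**3+2848n**2+8032n+960 = ((16384/385)n+2048/385)((385/64)n**2+(4235/64)n+5775/32) + (0)
Last nonzero remainder: (385/64)n**2+(4235/64)n+5775/32. Dividing through by 385/64 gives the monic gcd n**2+11n+30.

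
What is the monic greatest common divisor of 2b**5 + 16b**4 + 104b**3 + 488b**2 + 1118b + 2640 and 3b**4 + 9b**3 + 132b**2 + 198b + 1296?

Repeated division with remainder:
  2b**5 + 16b**4 + 104b**3 + 488b**2 + 1118b + 2640 = ((2/3)b + 10/3)(3b**4 + 9b**3 + 132b**2 + 198b + 1296) + (−14b**3 − 84b**2 − 406b − 1680)
  3b**4 + 9b**3 + 132b**2 + 198b + 1296 = (−(3/14)b + 9/14)(−14b**3 − 84b**2 − 406b − 1680) + (99b**2 + 99b + 2376)
  −14b**3 − 84b**2 − 406b − 1680 = (−(14/99)b − 70/99)(99b**2 + 99b + 2376) + (0)
Last nonzero remainder: 99b**2 + 99b + 2376. Dividing through by 99 gives the monic gcd b**2 + b + 24.

b**2 + b + 24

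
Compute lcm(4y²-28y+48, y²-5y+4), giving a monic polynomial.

Euclidean algorithm in ℚ[y]:
  4y²-28y+48 = (4)(y²-5y+4) + (-8y+32)
  y²-5y+4 = (-(1/8)y+1/8)(-8y+32) + (0)
Last nonzero remainder: -8y+32. Dividing through by -8 gives the monic gcd y-4.
Then lcm(f, g) = f·g / gcd(f, g); expanding and making the result monic gives the answer.

y³-8y²+19y-12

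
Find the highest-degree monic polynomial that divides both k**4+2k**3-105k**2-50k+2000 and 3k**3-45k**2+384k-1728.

Repeated division with remainder:
  k**4+2k**3-105k**2-50k+2000 = ((1/3)k+17/3)(3k**3-45k**2+384k-1728) + (22k**2-1650k+11792)
  3k**3-45k**2+384k-1728 = ((3/22)k+90/11)(22k**2-1650k+11792) + (12276k-98208)
  22k**2-1650k+11792 = ((1/558)k-67/558)(12276k-98208) + (0)
Last nonzero remainder: 12276k-98208. Dividing through by 12276 gives the monic gcd k-8.

k-8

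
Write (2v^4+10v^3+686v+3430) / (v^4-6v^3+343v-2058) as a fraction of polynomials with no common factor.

(2v+10)/(v-6)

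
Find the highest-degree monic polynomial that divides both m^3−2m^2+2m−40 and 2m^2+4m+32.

1

By polynomial division,
  m^3−2m^2+2m−40 = ((1/2)m−2)(2m^2+4m+32) + (−6m+24)
  2m^2+4m+32 = (−(1/3)m−2)(−6m+24) + (80)
  −6m+24 = (−(3/40)m+3/10)(80) + (0)
The last nonzero remainder is the constant 80, so the polynomials are coprime and gcd = 1.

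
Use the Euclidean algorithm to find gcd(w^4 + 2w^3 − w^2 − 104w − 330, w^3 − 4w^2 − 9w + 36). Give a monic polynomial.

Repeated division with remainder:
  w^4 + 2w^3 − w^2 − 104w − 330 = (w + 6)(w^3 − 4w^2 − 9w + 36) + (32w^2 − 86w − 546)
  w^3 − 4w^2 − 9w + 36 = ((1/32)w − 21/512)(32w^2 − 86w − 546) + ((1161/256)w + 3483/256)
  32w^2 − 86w − 546 = ((8192/1161)w − 46592/1161)((1161/256)w + 3483/256) + (0)
Last nonzero remainder: (1161/256)w + 3483/256. Dividing through by 1161/256 gives the monic gcd w + 3.

w + 3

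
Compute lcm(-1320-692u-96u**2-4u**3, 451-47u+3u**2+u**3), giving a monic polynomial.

13530+4453u-70u**2+22u**3+16u**4+u**5

Euclidean algorithm in ℚ[u]:
  -4u**3-96u**2-692u-1320 = (-4)(u**3+3u**2-47u+451) + (-84u**2-880u+484)
  u**3+3u**2-47u+451 = (-(1/84)u+157/1764)(-84u**2-880u+484) + ((16354/441)u+179894/441)
  -84u**2-880u+484 = (-(18522/8177)u+9702/8177)((16354/441)u+179894/441) + (0)
Last nonzero remainder: (16354/441)u+179894/441. Dividing through by 16354/441 gives the monic gcd u+11.
Then lcm(f, g) = f·g / gcd(f, g); expanding and making the result monic gives the answer.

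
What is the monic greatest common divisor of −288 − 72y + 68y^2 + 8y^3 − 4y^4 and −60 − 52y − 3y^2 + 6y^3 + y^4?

−6 − y + y^2

Apply the Euclidean algorithm:
  −4y^4 + 8y^3 + 68y^2 − 72y − 288 = (−4)(y^4 + 6y^3 − 3y^2 − 52y − 60) + (32y^3 + 56y^2 − 280y − 528)
  y^4 + 6y^3 − 3y^2 − 52y − 60 = ((1/32)y + 17/128)(32y^3 + 56y^2 − 280y − 528) + (−(27/16)y^2 + (27/16)y + 81/8)
  32y^3 + 56y^2 − 280y − 528 = (−(512/27)y − 1408/27)(−(27/16)y^2 + (27/16)y + 81/8) + (0)
Last nonzero remainder: −(27/16)y^2 + (27/16)y + 81/8. Dividing through by −27/16 gives the monic gcd y^2 − y − 6.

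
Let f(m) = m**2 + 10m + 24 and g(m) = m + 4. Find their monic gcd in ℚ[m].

m + 4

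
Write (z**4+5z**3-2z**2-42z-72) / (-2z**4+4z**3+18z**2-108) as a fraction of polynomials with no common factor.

Euclidean algorithm in ℚ[z]:
  z**4+5z**3-2z**2-42z-72 = (-1/2)(-2z**4+4z**3+18z**2-108) + (7z**3+7z**2-42z-126)
  -2z**4+4z**3+18z**2-108 = (-(2/7)z+6/7)(7z**3+7z**2-42z-126) + (0)
Last nonzero remainder: 7z**3+7z**2-42z-126. Dividing through by 7 gives the monic gcd z**3+z**2-6z-18.
Cancel z**3+z**2-6z-18 from numerator and denominator to get the reduced form.

(-z-4)/(2z-6)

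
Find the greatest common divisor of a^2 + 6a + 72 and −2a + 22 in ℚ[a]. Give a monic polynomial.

Apply the Euclidean algorithm:
  a^2 + 6a + 72 = (−(1/2)a − 17/2)(−2a + 22) + (259)
  −2a + 22 = (−(2/259)a + 22/259)(259) + (0)
The last nonzero remainder is the constant 259, so the polynomials are coprime and gcd = 1.

1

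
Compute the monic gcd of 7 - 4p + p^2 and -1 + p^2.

1

Apply the Euclidean algorithm:
  p^2 - 4p + 7 = (p^2 - 1) + (-4p + 8)
  p^2 - 1 = (-(1/4)p - 1/2)(-4p + 8) + (3)
  -4p + 8 = (-(4/3)p + 8/3)(3) + (0)
The last nonzero remainder is the constant 3, so the polynomials are coprime and gcd = 1.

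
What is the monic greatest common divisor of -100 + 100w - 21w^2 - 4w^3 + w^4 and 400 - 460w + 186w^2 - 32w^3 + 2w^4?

By polynomial division,
  w^4 - 4w^3 - 21w^2 + 100w - 100 = (1/2)(2w^4 - 32w^3 + 186w^2 - 460w + 400) + (12w^3 - 114w^2 + 330w - 300)
  2w^4 - 32w^3 + 186w^2 - 460w + 400 = ((1/6)w - 13/12)(12w^3 - 114w^2 + 330w - 300) + ((15/2)w^2 - (105/2)w + 75)
  12w^3 - 114w^2 + 330w - 300 = ((8/5)w - 4)((15/2)w^2 - (105/2)w + 75) + (0)
Last nonzero remainder: (15/2)w^2 - (105/2)w + 75. Dividing through by 15/2 gives the monic gcd w^2 - 7w + 10.

10 - 7w + w^2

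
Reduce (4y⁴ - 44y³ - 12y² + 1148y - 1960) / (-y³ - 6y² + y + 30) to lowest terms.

(-4y² + 56y - 196)/(y + 3)

By polynomial division,
  4y⁴ - 44y³ - 12y² + 1148y - 1960 = (-4y + 68)(-y³ - 6y² + y + 30) + (400y² + 1200y - 4000)
  -y³ - 6y² + y + 30 = (-(1/400)y - 3/400)(400y² + 1200y - 4000) + (0)
Last nonzero remainder: 400y² + 1200y - 4000. Dividing through by 400 gives the monic gcd y² + 3y - 10.
Cancel y² + 3y - 10 from numerator and denominator to get the reduced form.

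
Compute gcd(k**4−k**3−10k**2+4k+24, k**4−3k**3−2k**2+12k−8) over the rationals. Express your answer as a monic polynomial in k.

k**2−4

Apply the Euclidean algorithm:
  k**4−k**3−10k**2+4k+24 = (k**4−3k**3−2k**2+12k−8) + (2k**3−8k**2−8k+32)
  k**4−3k**3−2k**2+12k−8 = ((1/2)k+1/2)(2k**3−8k**2−8k+32) + (6k**2−24)
  2k**3−8k**2−8k+32 = ((1/3)k−4/3)(6k**2−24) + (0)
Last nonzero remainder: 6k**2−24. Dividing through by 6 gives the monic gcd k**2−4.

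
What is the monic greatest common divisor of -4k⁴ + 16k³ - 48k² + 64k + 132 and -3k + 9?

Apply the Euclidean algorithm:
  -4k⁴ + 16k³ - 48k² + 64k + 132 = ((4/3)k³ - (4/3)k² + 12k + 44/3)(-3k + 9) + (0)
Last nonzero remainder: -3k + 9. Dividing through by -3 gives the monic gcd k - 3.

k - 3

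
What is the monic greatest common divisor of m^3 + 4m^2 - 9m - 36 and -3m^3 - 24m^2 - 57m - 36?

m^2 + 7m + 12

Repeated division with remainder:
  m^3 + 4m^2 - 9m - 36 = (-1/3)(-3m^3 - 24m^2 - 57m - 36) + (-4m^2 - 28m - 48)
  -3m^3 - 24m^2 - 57m - 36 = ((3/4)m + 3/4)(-4m^2 - 28m - 48) + (0)
Last nonzero remainder: -4m^2 - 28m - 48. Dividing through by -4 gives the monic gcd m^2 + 7m + 12.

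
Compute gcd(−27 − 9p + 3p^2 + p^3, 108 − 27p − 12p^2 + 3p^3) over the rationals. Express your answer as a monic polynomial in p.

−9 + p^2

Repeated division with remainder:
  p^3 + 3p^2 − 9p − 27 = (1/3)(3p^3 − 12p^2 − 27p + 108) + (7p^2 − 63)
  3p^3 − 12p^2 − 27p + 108 = ((3/7)p − 12/7)(7p^2 − 63) + (0)
Last nonzero remainder: 7p^2 − 63. Dividing through by 7 gives the monic gcd p^2 − 9.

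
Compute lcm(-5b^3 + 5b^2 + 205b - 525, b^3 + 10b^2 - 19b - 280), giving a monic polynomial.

b^4 + 7b^3 - 49b^2 - 223b + 840

By polynomial division,
  -5b^3 + 5b^2 + 205b - 525 = (-5)(b^3 + 10b^2 - 19b - 280) + (55b^2 + 110b - 1925)
  b^3 + 10b^2 - 19b - 280 = ((1/55)b + 8/55)(55b^2 + 110b - 1925) + (0)
Last nonzero remainder: 55b^2 + 110b - 1925. Dividing through by 55 gives the monic gcd b^2 + 2b - 35.
Then lcm(f, g) = f·g / gcd(f, g); expanding and making the result monic gives the answer.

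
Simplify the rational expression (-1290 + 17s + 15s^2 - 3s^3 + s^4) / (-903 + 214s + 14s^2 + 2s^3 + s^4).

(-30 - s + s^2)/(-21 + 4s + s^2)

Repeated division with remainder:
  s^4 - 3s^3 + 15s^2 + 17s - 1290 = (s^4 + 2s^3 + 14s^2 + 214s - 903) + (-5s^3 + s^2 - 197s - 387)
  s^4 + 2s^3 + 14s^2 + 214s - 903 = (-(1/5)s - 11/25)(-5s^3 + s^2 - 197s - 387) + (-(624/25)s^2 + (1248/25)s - 26832/25)
  -5s^3 + s^2 - 197s - 387 = ((125/624)s + 75/208)(-(624/25)s^2 + (1248/25)s - 26832/25) + (0)
Last nonzero remainder: -(624/25)s^2 + (1248/25)s - 26832/25. Dividing through by -624/25 gives the monic gcd s^2 - 2s + 43.
Cancel s^2 - 2s + 43 from numerator and denominator to get the reduced form.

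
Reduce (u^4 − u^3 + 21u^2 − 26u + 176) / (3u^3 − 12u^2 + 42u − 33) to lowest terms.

By polynomial division,
  u^4 − u^3 + 21u^2 − 26u + 176 = ((1/3)u + 1)(3u^3 − 12u^2 + 42u − 33) + (19u^2 − 57u + 209)
  3u^3 − 12u^2 + 42u − 33 = ((3/19)u − 3/19)(19u^2 − 57u + 209) + (0)
Last nonzero remainder: 19u^2 − 57u + 209. Dividing through by 19 gives the monic gcd u^2 − 3u + 11.
Cancel u^2 − 3u + 11 from numerator and denominator to get the reduced form.

(u^2 + 2u + 16)/(3u − 3)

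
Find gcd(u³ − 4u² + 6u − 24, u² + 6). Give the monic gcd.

u² + 6

By polynomial division,
  u³ − 4u² + 6u − 24 = (u − 4)(u² + 6) + (0)
The last nonzero remainder u² + 6 is already monic.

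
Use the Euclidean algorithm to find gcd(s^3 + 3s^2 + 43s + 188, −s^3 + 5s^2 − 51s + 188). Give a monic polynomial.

By polynomial division,
  s^3 + 3s^2 + 43s + 188 = (−1)(−s^3 + 5s^2 − 51s + 188) + (8s^2 − 8s + 376)
  −s^3 + 5s^2 − 51s + 188 = (−(1/8)s + 1/2)(8s^2 − 8s + 376) + (0)
Last nonzero remainder: 8s^2 − 8s + 376. Dividing through by 8 gives the monic gcd s^2 − s + 47.

s^2 − s + 47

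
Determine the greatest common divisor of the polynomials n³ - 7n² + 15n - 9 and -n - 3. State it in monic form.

Euclidean algorithm in ℚ[n]:
  n³ - 7n² + 15n - 9 = (-n² + 10n - 45)(-n - 3) + (-144)
  -n - 3 = ((1/144)n + 1/48)(-144) + (0)
The last nonzero remainder is the constant -144, so the polynomials are coprime and gcd = 1.

1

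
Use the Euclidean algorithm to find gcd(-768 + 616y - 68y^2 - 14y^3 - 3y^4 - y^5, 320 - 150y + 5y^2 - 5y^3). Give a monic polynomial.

By polynomial division,
  -y^5 - 3y^4 - 14y^3 - 68y^2 + 616y - 768 = ((1/5)y^2 + (4/5)y - 12/5)(-5y^3 + 5y^2 - 150y + 320) + (0)
Last nonzero remainder: -5y^3 + 5y^2 - 150y + 320. Dividing through by -5 gives the monic gcd y^3 - y^2 + 30y - 64.

-64 + 30y - y^2 + y^3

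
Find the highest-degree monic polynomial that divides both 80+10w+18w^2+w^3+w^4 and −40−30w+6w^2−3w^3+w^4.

10+w^2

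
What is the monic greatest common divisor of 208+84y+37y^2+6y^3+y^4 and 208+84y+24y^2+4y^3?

13+2y+y^2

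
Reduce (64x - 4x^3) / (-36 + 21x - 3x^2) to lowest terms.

(16x + 4x^2)/(-9 + 3x)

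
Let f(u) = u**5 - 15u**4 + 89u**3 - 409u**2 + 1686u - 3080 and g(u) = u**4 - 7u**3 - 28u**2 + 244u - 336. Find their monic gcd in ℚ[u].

By polynomial division,
  u**5 - 15u**4 + 89u**3 - 409u**2 + 1686u - 3080 = (u - 8)(u**4 - 7u**3 - 28u**2 + 244u - 336) + (61u**3 - 877u**2 + 3974u - 5768)
  u**4 - 7u**3 - 28u**2 + 244u - 336 = ((1/61)u + 450/3721)(61u**3 - 877u**2 + 3974u - 5768) + ((48048/3721)u**2 - (528528/3721)u + 1345344/3721)
  61u**3 - 877u**2 + 3974u - 5768 = ((226981/48048)u - 383263/24024)((48048/3721)u**2 - (528528/3721)u + 1345344/3721) + (0)
Last nonzero remainder: (48048/3721)u**2 - (528528/3721)u + 1345344/3721. Dividing through by 48048/3721 gives the monic gcd u**2 - 11u + 28.

u**2 - 11u + 28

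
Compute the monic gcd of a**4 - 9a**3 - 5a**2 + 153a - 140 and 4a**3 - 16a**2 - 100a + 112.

a**3 - 4a**2 - 25a + 28

Apply the Euclidean algorithm:
  a**4 - 9a**3 - 5a**2 + 153a - 140 = ((1/4)a - 5/4)(4a**3 - 16a**2 - 100a + 112) + (0)
Last nonzero remainder: 4a**3 - 16a**2 - 100a + 112. Dividing through by 4 gives the monic gcd a**3 - 4a**2 - 25a + 28.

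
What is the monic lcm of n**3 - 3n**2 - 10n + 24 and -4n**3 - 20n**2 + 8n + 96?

Euclidean algorithm in ℚ[n]:
  n**3 - 3n**2 - 10n + 24 = (-1/4)(-4n**3 - 20n**2 + 8n + 96) + (-8n**2 - 8n + 48)
  -4n**3 - 20n**2 + 8n + 96 = ((1/2)n + 2)(-8n**2 - 8n + 48) + (0)
Last nonzero remainder: -8n**2 - 8n + 48. Dividing through by -8 gives the monic gcd n**2 + n - 6.
Then lcm(f, g) = f·g / gcd(f, g); expanding and making the result monic gives the answer.

n**4 + n**3 - 22n**2 - 16n + 96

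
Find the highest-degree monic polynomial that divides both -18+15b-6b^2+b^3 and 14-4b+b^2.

1

Euclidean algorithm in ℚ[b]:
  b^3-6b^2+15b-18 = (b-2)(b^2-4b+14) + (-7b+10)
  b^2-4b+14 = (-(1/7)b+18/49)(-7b+10) + (506/49)
  -7b+10 = (-(343/506)b+245/253)(506/49) + (0)
The last nonzero remainder is the constant 506/49, so the polynomials are coprime and gcd = 1.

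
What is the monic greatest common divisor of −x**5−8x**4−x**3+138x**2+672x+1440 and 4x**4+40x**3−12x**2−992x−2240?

x**2−x−20

Repeated division with remainder:
  −x**5−8x**4−x**3+138x**2+672x+1440 = (−(1/4)x+1/2)(4x**4+40x**3−12x**2−992x−2240) + (−24x**3−104x**2+608x+2560)
  4x**4+40x**3−12x**2−992x−2240 = (−(1/6)x−17/18)(−24x**3−104x**2+608x+2560) + (−(80/9)x**2+(80/9)x+1600/9)
  −24x**3−104x**2+608x+2560 = ((27/10)x+72/5)(−(80/9)x**2+(80/9)x+1600/9) + (0)
Last nonzero remainder: −(80/9)x**2+(80/9)x+1600/9. Dividing through by −80/9 gives the monic gcd x**2−x−20.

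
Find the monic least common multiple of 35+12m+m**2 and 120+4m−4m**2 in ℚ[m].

By polynomial division,
  m**2+12m+35 = (−1/4)(−4m**2+4m+120) + (13m+65)
  −4m**2+4m+120 = (−(4/13)m+24/13)(13m+65) + (0)
Last nonzero remainder: 13m+65. Dividing through by 13 gives the monic gcd m+5.
Then lcm(f, g) = f·g / gcd(f, g); expanding and making the result monic gives the answer.

−210−37m+6m**2+m**3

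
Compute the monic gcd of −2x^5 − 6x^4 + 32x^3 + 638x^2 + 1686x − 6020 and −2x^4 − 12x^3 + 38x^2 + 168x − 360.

x^2 + 3x − 10

Euclidean algorithm in ℚ[x]:
  −2x^5 − 6x^4 + 32x^3 + 638x^2 + 1686x − 6020 = (x − 3)(−2x^4 − 12x^3 + 38x^2 + 168x − 360) + (−42x^3 + 584x^2 + 2550x − 7100)
  −2x^4 − 12x^3 + 38x^2 + 168x − 360 = ((1/21)x + 418/441)(−42x^3 + 584x^2 + 2550x − 7100) + (−(280904/441)x^2 − (280904/147)x + 2809040/441)
  −42x^3 + 584x^2 + 2550x − 7100 = ((9261/140452)x − 156555/140452)(−(280904/441)x^2 − (280904/147)x + 2809040/441) + (0)
Last nonzero remainder: −(280904/441)x^2 − (280904/147)x + 2809040/441. Dividing through by −280904/441 gives the monic gcd x^2 + 3x − 10.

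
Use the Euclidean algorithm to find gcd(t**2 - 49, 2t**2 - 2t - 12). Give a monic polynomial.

1

Apply the Euclidean algorithm:
  t**2 - 49 = (1/2)(2t**2 - 2t - 12) + (t - 43)
  2t**2 - 2t - 12 = (2t + 84)(t - 43) + (3600)
  t - 43 = ((1/3600)t - 43/3600)(3600) + (0)
The last nonzero remainder is the constant 3600, so the polynomials are coprime and gcd = 1.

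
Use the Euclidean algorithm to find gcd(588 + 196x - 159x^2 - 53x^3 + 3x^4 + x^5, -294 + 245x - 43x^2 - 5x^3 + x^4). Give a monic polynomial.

By polynomial division,
  x^5 + 3x^4 - 53x^3 - 159x^2 + 196x + 588 = (x + 8)(x^4 - 5x^3 - 43x^2 + 245x - 294) + (30x^3 - 60x^2 - 1470x + 2940)
  x^4 - 5x^3 - 43x^2 + 245x - 294 = ((1/30)x - 1/10)(30x^3 - 60x^2 - 1470x + 2940) + (0)
Last nonzero remainder: 30x^3 - 60x^2 - 1470x + 2940. Dividing through by 30 gives the monic gcd x^3 - 2x^2 - 49x + 98.

98 - 49x - 2x^2 + x^3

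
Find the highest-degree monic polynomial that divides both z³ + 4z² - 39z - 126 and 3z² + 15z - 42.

z + 7

By polynomial division,
  z³ + 4z² - 39z - 126 = ((1/3)z - 1/3)(3z² + 15z - 42) + (-20z - 140)
  3z² + 15z - 42 = (-(3/20)z + 3/10)(-20z - 140) + (0)
Last nonzero remainder: -20z - 140. Dividing through by -20 gives the monic gcd z + 7.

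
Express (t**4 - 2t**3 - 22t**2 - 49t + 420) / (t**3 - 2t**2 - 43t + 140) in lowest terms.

(t**2 + 7t + 21)/(t + 7)

Repeated division with remainder:
  t**4 - 2t**3 - 22t**2 - 49t + 420 = (t)(t**3 - 2t**2 - 43t + 140) + (21t**2 - 189t + 420)
  t**3 - 2t**2 - 43t + 140 = ((1/21)t + 1/3)(21t**2 - 189t + 420) + (0)
Last nonzero remainder: 21t**2 - 189t + 420. Dividing through by 21 gives the monic gcd t**2 - 9t + 20.
Cancel t**2 - 9t + 20 from numerator and denominator to get the reduced form.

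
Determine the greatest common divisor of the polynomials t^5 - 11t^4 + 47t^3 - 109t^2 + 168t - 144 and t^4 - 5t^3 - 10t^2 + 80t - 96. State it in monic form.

t^2 - 7t + 12

Repeated division with remainder:
  t^5 - 11t^4 + 47t^3 - 109t^2 + 168t - 144 = (t - 6)(t^4 - 5t^3 - 10t^2 + 80t - 96) + (27t^3 - 249t^2 + 744t - 720)
  t^4 - 5t^3 - 10t^2 + 80t - 96 = ((1/27)t + 38/243)(27t^3 - 249t^2 + 744t - 720) + ((112/81)t^2 - (784/81)t + 448/27)
  27t^3 - 249t^2 + 744t - 720 = ((2187/112)t - 1215/28)((112/81)t^2 - (784/81)t + 448/27) + (0)
Last nonzero remainder: (112/81)t^2 - (784/81)t + 448/27. Dividing through by 112/81 gives the monic gcd t^2 - 7t + 12.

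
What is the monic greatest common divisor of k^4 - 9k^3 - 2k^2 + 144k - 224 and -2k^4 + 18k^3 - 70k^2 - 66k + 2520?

k^2 - 3k - 28

Repeated division with remainder:
  k^4 - 9k^3 - 2k^2 + 144k - 224 = (-1/2)(-2k^4 + 18k^3 - 70k^2 - 66k + 2520) + (-37k^2 + 111k + 1036)
  -2k^4 + 18k^3 - 70k^2 - 66k + 2520 = ((2/37)k^2 - (12/37)k + 90/37)(-37k^2 + 111k + 1036) + (0)
Last nonzero remainder: -37k^2 + 111k + 1036. Dividing through by -37 gives the monic gcd k^2 - 3k - 28.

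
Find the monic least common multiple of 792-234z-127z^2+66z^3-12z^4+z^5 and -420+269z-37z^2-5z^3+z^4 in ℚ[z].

By polynomial division,
  z^5-12z^4+66z^3-127z^2-234z+792 = (z-7)(z^4-5z^3-37z^2+269z-420) + (68z^3-655z^2+2069z-2148)
  z^4-5z^3-37z^2+269z-420 = ((1/68)z+315/4624)(68z^3-655z^2+2069z-2148) + (-(105455/4624)z^2+(738185/4624)z-316365/1156)
  68z^3-655z^2+2069z-2148 = (-(314432/105455)z+827696/105455)(-(105455/4624)z^2+(738185/4624)z-316365/1156) + (0)
Last nonzero remainder: -(105455/4624)z^2+(738185/4624)z-316365/1156. Dividing through by -105455/4624 gives the monic gcd z^2-7z+12.
Then lcm(f, g) = f·g / gcd(f, g); expanding and making the result monic gives the answer.

-27720+9774z+4769z^2-2798z^3+425z^4+7z^5-10z^6+z^7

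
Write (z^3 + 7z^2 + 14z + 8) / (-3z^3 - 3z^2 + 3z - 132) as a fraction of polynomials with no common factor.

(-z^2 - 3z - 2)/(3z^2 - 9z + 33)

By polynomial division,
  z^3 + 7z^2 + 14z + 8 = (-1/3)(-3z^3 - 3z^2 + 3z - 132) + (6z^2 + 15z - 36)
  -3z^3 - 3z^2 + 3z - 132 = (-(1/2)z + 3/4)(6z^2 + 15z - 36) + (-(105/4)z - 105)
  6z^2 + 15z - 36 = (-(8/35)z + 12/35)(-(105/4)z - 105) + (0)
Last nonzero remainder: -(105/4)z - 105. Dividing through by -105/4 gives the monic gcd z + 4.
Cancel z + 4 from numerator and denominator to get the reduced form.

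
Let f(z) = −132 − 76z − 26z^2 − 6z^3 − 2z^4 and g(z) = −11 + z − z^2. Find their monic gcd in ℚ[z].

11 − z + z^2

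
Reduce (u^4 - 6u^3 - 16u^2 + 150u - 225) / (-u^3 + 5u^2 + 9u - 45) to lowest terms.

Repeated division with remainder:
  u^4 - 6u^3 - 16u^2 + 150u - 225 = (-u + 1)(-u^3 + 5u^2 + 9u - 45) + (-12u^2 + 96u - 180)
  -u^3 + 5u^2 + 9u - 45 = ((1/12)u + 1/4)(-12u^2 + 96u - 180) + (0)
Last nonzero remainder: -12u^2 + 96u - 180. Dividing through by -12 gives the monic gcd u^2 - 8u + 15.
Cancel u^2 - 8u + 15 from numerator and denominator to get the reduced form.

(-u^2 - 2u + 15)/(u + 3)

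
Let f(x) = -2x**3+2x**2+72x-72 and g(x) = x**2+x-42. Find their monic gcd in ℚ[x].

x-6

By polynomial division,
  -2x**3+2x**2+72x-72 = (-2x+4)(x**2+x-42) + (-16x+96)
  x**2+x-42 = (-(1/16)x-7/16)(-16x+96) + (0)
Last nonzero remainder: -16x+96. Dividing through by -16 gives the monic gcd x-6.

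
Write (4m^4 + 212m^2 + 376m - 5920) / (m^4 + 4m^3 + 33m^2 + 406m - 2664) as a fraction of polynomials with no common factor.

(4m + 20)/(m + 9)

Apply the Euclidean algorithm:
  4m^4 + 212m^2 + 376m - 5920 = (4)(m^4 + 4m^3 + 33m^2 + 406m - 2664) + (-16m^3 + 80m^2 - 1248m + 4736)
  m^4 + 4m^3 + 33m^2 + 406m - 2664 = (-(1/16)m - 9/16)(-16m^3 + 80m^2 - 1248m + 4736) + (0)
Last nonzero remainder: -16m^3 + 80m^2 - 1248m + 4736. Dividing through by -16 gives the monic gcd m^3 - 5m^2 + 78m - 296.
Cancel m^3 - 5m^2 + 78m - 296 from numerator and denominator to get the reduced form.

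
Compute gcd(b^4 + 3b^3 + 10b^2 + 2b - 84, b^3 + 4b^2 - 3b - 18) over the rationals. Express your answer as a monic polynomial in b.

b^2 + b - 6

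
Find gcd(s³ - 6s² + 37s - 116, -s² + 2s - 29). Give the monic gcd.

s² - 2s + 29

Apply the Euclidean algorithm:
  s³ - 6s² + 37s - 116 = (-s + 4)(-s² + 2s - 29) + (0)
Last nonzero remainder: -s² + 2s - 29. Dividing through by -1 gives the monic gcd s² - 2s + 29.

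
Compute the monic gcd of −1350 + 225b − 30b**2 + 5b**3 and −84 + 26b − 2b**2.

−6 + b

Apply the Euclidean algorithm:
  5b**3 − 30b**2 + 225b − 1350 = (−(5/2)b − 35/2)(−2b**2 + 26b − 84) + (470b − 2820)
  −2b**2 + 26b − 84 = (−(1/235)b + 7/235)(470b − 2820) + (0)
Last nonzero remainder: 470b − 2820. Dividing through by 470 gives the monic gcd b − 6.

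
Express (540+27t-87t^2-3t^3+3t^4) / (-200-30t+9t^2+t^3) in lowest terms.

(-27+3t^2)/(10+t)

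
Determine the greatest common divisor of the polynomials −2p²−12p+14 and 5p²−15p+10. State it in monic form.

Euclidean algorithm in ℚ[p]:
  −2p²−12p+14 = (−2/5)(5p²−15p+10) + (−18p+18)
  5p²−15p+10 = (−(5/18)p+5/9)(−18p+18) + (0)
Last nonzero remainder: −18p+18. Dividing through by −18 gives the monic gcd p−1.

p−1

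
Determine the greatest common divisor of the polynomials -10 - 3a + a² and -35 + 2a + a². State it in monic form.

-5 + a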